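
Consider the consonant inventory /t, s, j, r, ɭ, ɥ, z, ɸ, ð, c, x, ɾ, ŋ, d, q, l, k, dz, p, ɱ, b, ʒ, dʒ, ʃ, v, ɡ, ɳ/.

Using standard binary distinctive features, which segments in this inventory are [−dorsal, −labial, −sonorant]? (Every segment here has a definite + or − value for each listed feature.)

t, s, z, ð, d, dz, ʒ, dʒ, ʃ

Eliminate segments failing any feature: /j, ɥ, c, x, ŋ, q, k, ɡ/ are [+dorsal]; /r, ɭ, ɾ, l, ɳ/ are [+sonorant]; /ɸ, p, ɱ, b, v/ are [+labial]. The remaining /t, s, z, ð, d, dz, ʒ, dʒ, ʃ/ satisfy [−dorsal], [−labial], [−sonorant].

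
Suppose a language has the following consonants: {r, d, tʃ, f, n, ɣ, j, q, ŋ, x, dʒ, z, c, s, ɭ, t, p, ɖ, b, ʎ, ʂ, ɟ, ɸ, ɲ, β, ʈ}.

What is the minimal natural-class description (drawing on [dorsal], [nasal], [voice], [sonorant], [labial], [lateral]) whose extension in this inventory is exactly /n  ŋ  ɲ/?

Every target segment is [+nasal] and no other inventory member is, so one feature is enough.

[+nasal]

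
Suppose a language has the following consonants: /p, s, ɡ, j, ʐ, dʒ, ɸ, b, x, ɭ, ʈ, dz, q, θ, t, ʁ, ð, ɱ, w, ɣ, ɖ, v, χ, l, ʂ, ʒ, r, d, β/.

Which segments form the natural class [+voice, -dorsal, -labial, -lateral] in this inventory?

Eliminate segments failing any feature: /p, s, ɸ, x, ʈ, q, θ, t, χ, ʂ/ are [-voice]; /ɡ, j, ʁ, w, ɣ/ are [+dorsal]; /b, ɱ, v, β/ are [+labial]; /ɭ, l/ are [+lateral]. The remaining /ʐ, dʒ, dz, ð, ɖ, ʒ, r, d/ satisfy [+voice], [-dorsal], [-labial], [-lateral].

ʐ, dʒ, dz, ð, ɖ, ʒ, r, d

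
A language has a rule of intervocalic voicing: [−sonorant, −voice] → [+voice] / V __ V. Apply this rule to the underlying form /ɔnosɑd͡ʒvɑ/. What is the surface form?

[ɔnozɑd͡ʒvɑ]

The only segment in the rule's environment that also matches [−sonorant, −voice] is /s/. Applying [+voice] turns the voiceless alveolar fricative into /z/ (voiced alveolar fricative), giving [ɔnozɑd͡ʒvɑ].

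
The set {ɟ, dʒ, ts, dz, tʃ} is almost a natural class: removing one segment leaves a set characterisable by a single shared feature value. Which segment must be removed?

/dz, tʃ, ts, dʒ/ are all [+delayed release], but /ɟ/ (voiced palatal stop) is [-delayed release]. No other single segment can be removed to leave a set sharing one feature value that the removed segment lacks, so /ɟ/ is the odd one out.

ɟ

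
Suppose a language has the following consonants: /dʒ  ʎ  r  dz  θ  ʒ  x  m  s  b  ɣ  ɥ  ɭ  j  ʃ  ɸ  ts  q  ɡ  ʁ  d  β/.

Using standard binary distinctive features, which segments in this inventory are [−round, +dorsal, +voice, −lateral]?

ɣ, j, ɡ, ʁ

The [−round] segments are /dʒ, ʎ, r, dz, θ, ʒ, x, m, s, b, ɣ, ɭ, j, ʃ, ɸ, ts, q, ɡ, ʁ, d, β/.
Among these, [+dorsal] gives /ʎ, x, ɣ, j, q, ɡ, ʁ/.
Intersecting with [+voice] gives /ʎ, ɣ, j, ɡ, ʁ/.
Then [−lateral] leaves /ɣ, j, ɡ, ʁ/.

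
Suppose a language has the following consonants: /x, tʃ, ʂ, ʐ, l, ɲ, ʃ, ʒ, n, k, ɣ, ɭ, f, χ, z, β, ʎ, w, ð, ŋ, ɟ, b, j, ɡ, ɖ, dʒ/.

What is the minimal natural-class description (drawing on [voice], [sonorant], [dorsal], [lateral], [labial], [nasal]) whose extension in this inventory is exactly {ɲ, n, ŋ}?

The target set is precisely the extension of [+nasal] in this inventory.

[+nasal]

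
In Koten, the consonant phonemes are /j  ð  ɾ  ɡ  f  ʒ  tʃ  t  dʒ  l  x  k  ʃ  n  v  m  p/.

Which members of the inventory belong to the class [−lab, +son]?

Among the inventory, the [−labial] segments are /j, ð, ɾ, ɡ, ʒ, tʃ, t, dʒ, l, x, k, ʃ, n/.
Of those, [+sonorant] leaves /j, ɾ, l, n/.

j, ɾ, l, n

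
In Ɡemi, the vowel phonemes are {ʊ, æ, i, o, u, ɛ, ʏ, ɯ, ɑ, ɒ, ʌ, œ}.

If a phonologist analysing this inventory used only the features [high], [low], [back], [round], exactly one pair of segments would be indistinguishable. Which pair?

Both /ʊ/ and /u/ are [+high], [-low], [+back], [+round]. Since the list omits [tense] — which does distinguish the high back rounded lax vowel from the high back rounded tense vowel — this pair collapses; all other pairs remain distinct.

ʊ, u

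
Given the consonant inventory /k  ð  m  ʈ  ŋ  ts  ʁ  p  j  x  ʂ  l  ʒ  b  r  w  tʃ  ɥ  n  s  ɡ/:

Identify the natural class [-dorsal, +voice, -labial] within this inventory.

First, the [-dorsal] segments are /ð, m, ʈ, ts, p, ʂ, l, ʒ, b, r, tʃ, n, s/.
Within that set, [+voice] gives /ð, m, l, ʒ, b, r, n/.
Then [-labial] leaves /ð, l, ʒ, r, n/.

ð, l, ʒ, r, n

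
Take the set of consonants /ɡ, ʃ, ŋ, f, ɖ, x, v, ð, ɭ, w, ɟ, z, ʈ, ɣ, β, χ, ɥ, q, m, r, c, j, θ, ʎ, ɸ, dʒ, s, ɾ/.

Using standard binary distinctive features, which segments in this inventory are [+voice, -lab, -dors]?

ɖ, ð, ɭ, z, r, dʒ, ɾ

The [+voice] segments are /ɡ, ŋ, ɖ, v, ð, ɭ, w, ɟ, z, ɣ, β, ɥ, m, r, j, ʎ, dʒ, ɾ/.
Intersecting with [-labial] gives /ɡ, ŋ, ɖ, ð, ɭ, ɟ, z, ɣ, r, j, ʎ, dʒ, ɾ/.
Of those, [-dorsal] leaves /ɖ, ð, ɭ, z, r, dʒ, ɾ/.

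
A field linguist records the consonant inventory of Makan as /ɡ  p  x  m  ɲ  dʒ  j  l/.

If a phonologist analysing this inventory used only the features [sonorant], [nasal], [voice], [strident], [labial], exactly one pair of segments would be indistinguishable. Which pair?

On the given features, /j/ and /l/ have an identical profile: [+sonorant], [-nasal], [+voice], [-strident], [-labial]. No other two segments in the inventory coincide on all 5 features. (They do differ in [lateral] and [dorsal], which are not among the given features.)

j, l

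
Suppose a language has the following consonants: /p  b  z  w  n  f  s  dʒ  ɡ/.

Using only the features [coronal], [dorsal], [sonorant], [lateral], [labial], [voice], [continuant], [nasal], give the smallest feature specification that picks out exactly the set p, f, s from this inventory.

/p, f, s/ are exactly the [-voice] segments in the inventory, so a single feature suffices.

[-voice]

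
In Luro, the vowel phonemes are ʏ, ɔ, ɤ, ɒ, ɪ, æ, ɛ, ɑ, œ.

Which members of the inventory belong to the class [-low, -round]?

Eliminate segments failing any feature: /ʏ, ɔ, œ/ are [+round]; /ɒ, æ, ɑ/ are [+low]. The remaining /ɤ, ɪ, ɛ/ satisfy [-low], [-round].

ɤ, ɪ, ɛ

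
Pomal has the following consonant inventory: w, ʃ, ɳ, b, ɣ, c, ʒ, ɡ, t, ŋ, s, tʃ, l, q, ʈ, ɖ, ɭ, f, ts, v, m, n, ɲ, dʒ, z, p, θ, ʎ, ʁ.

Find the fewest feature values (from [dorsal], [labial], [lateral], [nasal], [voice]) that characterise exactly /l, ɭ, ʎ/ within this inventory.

The target set is precisely the extension of [+lateral] in this inventory.

[+lateral]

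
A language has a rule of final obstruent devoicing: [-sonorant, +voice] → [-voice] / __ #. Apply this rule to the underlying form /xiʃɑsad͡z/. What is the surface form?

The only segment in the rule's environment that also matches [-sonorant, +voice] is /d͡z/. Applying [-voice] turns the voiced alveolar affricate into /t͡s/ (voiceless alveolar affricate), giving [xiʃɑsat͡s].

[xiʃɑsat͡s]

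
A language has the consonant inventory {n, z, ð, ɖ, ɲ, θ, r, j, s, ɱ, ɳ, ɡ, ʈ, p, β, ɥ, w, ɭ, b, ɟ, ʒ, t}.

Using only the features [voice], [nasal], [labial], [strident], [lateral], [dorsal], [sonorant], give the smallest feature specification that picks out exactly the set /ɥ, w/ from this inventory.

The class [+labial], [+dorsal] has exactly /ɥ, w/ as its extension in this inventory. No smaller conjunction from the listed features achieves this: [+dorsal] alone would also admit /ɲ, j, ɡ, ɟ/; [+labial] alone would also admit /ɱ, p, β, b/; and checking the remaining single features turns up none with this extension.

[+labial, +dorsal]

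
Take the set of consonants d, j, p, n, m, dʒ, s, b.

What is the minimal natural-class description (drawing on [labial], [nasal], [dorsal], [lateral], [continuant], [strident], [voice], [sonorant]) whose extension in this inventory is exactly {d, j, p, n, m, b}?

[−strident]

/d, j, p, n, m, b/ are exactly the [−strident] segments in the inventory, so a single feature suffices.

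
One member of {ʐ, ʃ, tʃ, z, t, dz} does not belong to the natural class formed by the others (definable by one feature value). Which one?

t

The remaining segments after removing /t/ share [+strident]; /t/ (voiceless alveolar stop) is [−strident]. For every other candidate removal, the leftover set fails to share any single feature value that the removed segment lacks.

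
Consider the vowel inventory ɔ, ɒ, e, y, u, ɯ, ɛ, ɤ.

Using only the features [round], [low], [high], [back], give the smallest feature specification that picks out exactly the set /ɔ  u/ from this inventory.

[−low, +back, +round]

/ɔ, u/ are all [−low], [+back], [+round], and no other segment in the inventory matches all three values. Dropping any one of them over-generates: [+back, +round] alone would also admit /ɒ/; [−low, +round] alone would also admit /y/; [−low, +back] alone would also admit /ɯ, ɤ/. No other combination of two listed features picks out exactly this set either, so fewer than three features will not do.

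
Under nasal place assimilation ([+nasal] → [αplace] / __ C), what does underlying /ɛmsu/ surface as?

In /ɛmsu/, the nasal /m/ precedes /s/, which is [+coronal]. The nasal assimilates in place, becoming the [+coronal] nasal /n/. The surface form is [ɛnsu].

[ɛnsu]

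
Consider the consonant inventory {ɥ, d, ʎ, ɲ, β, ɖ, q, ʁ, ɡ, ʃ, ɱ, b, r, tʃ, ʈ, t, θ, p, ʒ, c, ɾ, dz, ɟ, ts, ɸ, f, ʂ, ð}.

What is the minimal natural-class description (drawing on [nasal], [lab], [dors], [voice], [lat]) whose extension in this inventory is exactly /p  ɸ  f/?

[−voice, +lab]

Every target segment is [−voice], [+labial]; each remaining inventory member fails at least one of these. Each conjunct is needed — [+labial] alone would also admit /ɥ, β, ɱ, b/; [−voice] alone would also admit /q, ʃ, tʃ, ʈ, …/ — and no other single listed feature has exactly this extension, so two is the minimum.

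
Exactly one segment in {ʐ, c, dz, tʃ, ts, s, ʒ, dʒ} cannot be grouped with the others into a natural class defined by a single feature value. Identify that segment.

The remaining segments after removing /c/ share [+strident]; /c/ (voiceless palatal stop) is [−strident]. For every other candidate removal, the leftover set fails to share any single feature value that the removed segment lacks.

c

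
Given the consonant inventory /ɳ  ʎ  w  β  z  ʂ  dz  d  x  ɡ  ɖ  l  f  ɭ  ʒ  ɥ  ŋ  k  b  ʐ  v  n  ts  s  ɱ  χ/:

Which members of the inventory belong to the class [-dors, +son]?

ɳ, l, ɭ, n, ɱ

Eliminate segments failing any feature: /ʎ, w, x, ɡ, ɥ, ŋ, k, χ/ are [+dorsal]; /β, z, ʂ, dz, d, ɖ, f, ʒ, b, ʐ, v, ts, s/ are [-sonorant]. The remaining /ɳ, l, ɭ, n, ɱ/ satisfy [-dorsal], [+sonorant].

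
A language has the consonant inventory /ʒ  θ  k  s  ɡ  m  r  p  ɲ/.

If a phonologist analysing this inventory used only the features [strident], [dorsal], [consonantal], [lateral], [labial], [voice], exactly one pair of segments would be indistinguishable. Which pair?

On the given features, /ɲ/ and /ɡ/ have an identical profile: [−strident], [+dorsal], [+consonantal], [−lateral], [−labial], [+voice]. No other two segments in the inventory coincide on all 6 features. (They do differ in [sonorant], [nasal] and [back], which are not among the given features.)

ɲ, ɡ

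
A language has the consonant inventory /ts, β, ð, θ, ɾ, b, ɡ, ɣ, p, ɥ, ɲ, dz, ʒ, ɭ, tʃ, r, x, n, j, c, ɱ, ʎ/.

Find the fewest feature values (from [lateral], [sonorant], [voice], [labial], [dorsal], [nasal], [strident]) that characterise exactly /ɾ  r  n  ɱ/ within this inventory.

Every target segment is [+sonorant], [−lateral], [−dorsal]; each remaining inventory member fails at least one of these. Each conjunct is needed — [−lateral, −dorsal] alone would also admit /ts, β, ð, θ, …/; [+sonorant, −dorsal] alone would also admit /ɭ/; [+sonorant, −lateral] alone would also admit /ɥ, ɲ, j/ — and no other combination of two listed features has exactly this extension, so three is the minimum.

[+sonorant, −lateral, −dorsal]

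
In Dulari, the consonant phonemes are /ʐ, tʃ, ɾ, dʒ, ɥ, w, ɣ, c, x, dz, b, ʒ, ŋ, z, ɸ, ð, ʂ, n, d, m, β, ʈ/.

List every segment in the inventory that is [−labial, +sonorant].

ɾ, ŋ, n

Eliminate segments failing any feature: /ʐ, tʃ, dʒ, ɣ, c, x, dz, ʒ, z, ð, ʂ, d, ʈ/ are [−sonorant]; /ɥ, w, b, ɸ, m, β/ are [+labial]. The remaining /ɾ, ŋ, n/ satisfy [−labial], [+sonorant].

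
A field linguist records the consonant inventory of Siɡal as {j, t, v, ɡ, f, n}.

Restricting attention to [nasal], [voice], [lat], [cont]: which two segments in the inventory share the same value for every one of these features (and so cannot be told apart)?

/v/ (voiced labiodental fricative) and /j/ (palatal glide) are both [−nasal], [+voice], [−lateral], [+continuant], so none of the listed features separates them. (They do differ in [sonorant], [labial] and [dorsal], which are not among the given features.) Every other pair in the inventory differs on at least one listed feature.

v, j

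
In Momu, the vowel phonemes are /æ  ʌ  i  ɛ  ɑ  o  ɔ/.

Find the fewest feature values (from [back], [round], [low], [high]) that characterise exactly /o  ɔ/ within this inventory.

[+round]

The target set is precisely the extension of [+round] in this inventory.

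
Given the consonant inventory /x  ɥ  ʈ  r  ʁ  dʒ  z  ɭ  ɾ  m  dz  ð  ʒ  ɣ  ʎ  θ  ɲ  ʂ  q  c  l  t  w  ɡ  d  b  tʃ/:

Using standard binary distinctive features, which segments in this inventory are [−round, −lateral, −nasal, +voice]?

Among the inventory, the [−round] segments are /x, ʈ, r, ʁ, dʒ, z, ɭ, ɾ, m, dz, ð, ʒ, ɣ, ʎ, θ, ɲ, ʂ, q, c, l, t, ɡ, d, b, tʃ/.
Then [−lateral] gives /x, ʈ, r, ʁ, dʒ, z, ɾ, m, dz, ð, ʒ, ɣ, θ, ɲ, ʂ, q, c, t, ɡ, d, b, tʃ/.
Of those, [−nasal] gives /x, ʈ, r, ʁ, dʒ, z, ɾ, dz, ð, ʒ, ɣ, θ, ʂ, q, c, t, ɡ, d, b, tʃ/.
Of those, [+voice] leaves /r, ʁ, dʒ, z, ɾ, dz, ð, ʒ, ɣ, ɡ, d, b/.

r, ʁ, dʒ, z, ɾ, dz, ð, ʒ, ɣ, ɡ, d, b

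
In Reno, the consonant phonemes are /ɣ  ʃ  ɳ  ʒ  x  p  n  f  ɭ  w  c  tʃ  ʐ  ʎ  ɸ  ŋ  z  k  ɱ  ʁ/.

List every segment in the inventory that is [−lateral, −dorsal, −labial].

ʃ, ɳ, ʒ, n, tʃ, ʐ, z

Among the inventory, the [−lateral] segments are /ɣ, ʃ, ɳ, ʒ, x, p, n, f, w, c, tʃ, ʐ, ɸ, ŋ, z, k, ɱ, ʁ/.
Within that set, [−dorsal] gives /ʃ, ɳ, ʒ, p, n, f, tʃ, ʐ, ɸ, z, ɱ/.
Intersecting with [−labial] leaves /ʃ, ɳ, ʒ, n, tʃ, ʐ, z/.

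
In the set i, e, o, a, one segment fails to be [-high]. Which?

i

/o, a, e/ are all [-high]; /i/ (high front unrounded tense vowel) is [+high].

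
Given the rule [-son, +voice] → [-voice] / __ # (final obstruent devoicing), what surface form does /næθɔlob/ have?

/b/ satisfies [-son, +voice] and sits in __ #. The [-voice] counterpart of the voiced bilabial stop is /p/. Other segments in /næθɔlob/ either fail the structural description or are not in the environment, so the surface form is [næθɔlop].

[næθɔlop]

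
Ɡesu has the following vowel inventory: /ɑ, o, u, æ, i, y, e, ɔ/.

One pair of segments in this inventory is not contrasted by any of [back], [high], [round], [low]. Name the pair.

o, ɔ

Both /o/ and /ɔ/ are [+back], [-high], [+round], [-low]. Since the list omits [tense] — which does distinguish the mid back rounded tense vowel from the mid back rounded lax vowel — this pair collapses; all other pairs remain distinct.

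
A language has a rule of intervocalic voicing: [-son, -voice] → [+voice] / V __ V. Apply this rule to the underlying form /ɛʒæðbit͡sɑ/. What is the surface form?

/t͡s/ satisfies [-son, -voice] and sits in V __ V. The [+voice] counterpart of the voiceless alveolar affricate is /d͡z/. Other segments in /ɛʒæðbit͡sɑ/ either fail the structural description or are not in the environment, so the surface form is [ɛʒæðbid͡zɑ].

[ɛʒæðbid͡zɑ]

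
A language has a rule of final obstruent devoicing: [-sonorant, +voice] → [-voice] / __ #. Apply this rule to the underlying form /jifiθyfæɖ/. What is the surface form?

Only the final segment /ɖ/ is both word-final and matches the structural description. It is a voiced retroflex stop, so [-sonorant, +voice] holds; changing it to [-voice] with all other features held fixed yields /ʈ/ (voiceless retroflex stop). No other segment meets both the structural description and the environment, so the output is [jifiθyfæʈ].

[jifiθyfæʈ]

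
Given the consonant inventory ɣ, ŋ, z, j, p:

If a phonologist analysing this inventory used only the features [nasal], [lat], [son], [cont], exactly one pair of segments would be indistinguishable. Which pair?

Both /z/ and /ɣ/ are [-nasal], [-lateral], [-sonorant], [+continuant]. Since the list omits [strident], [coronal] and [dorsal] — which do distinguish the voiced alveolar fricative from the voiced velar fricative — this pair collapses; all other pairs remain distinct.

z, ɣ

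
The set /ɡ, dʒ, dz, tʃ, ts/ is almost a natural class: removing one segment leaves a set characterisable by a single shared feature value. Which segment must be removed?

/ts, tʃ, dz, dʒ/ are all [+delayed release], but /ɡ/ (voiced velar stop) is [-delayed release]. No other single segment can be removed to leave a set sharing one feature value that the removed segment lacks, so /ɡ/ is the odd one out.

ɡ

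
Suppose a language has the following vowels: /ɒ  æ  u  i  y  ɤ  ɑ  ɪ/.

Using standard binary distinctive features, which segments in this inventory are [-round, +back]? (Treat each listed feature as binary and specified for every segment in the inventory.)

ɤ, ɑ

Checking each segment against [-round], [+back]: /ɤ/ (mid back unrounded tense vowel), /ɑ/ (low back unrounded vowel) satisfy every feature; every other segment in the inventory fails at least one.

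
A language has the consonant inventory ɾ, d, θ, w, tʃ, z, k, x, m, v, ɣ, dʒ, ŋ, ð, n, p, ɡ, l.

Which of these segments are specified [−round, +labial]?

First, the [−round] segments are /ɾ, d, θ, tʃ, z, k, x, m, v, ɣ, dʒ, ŋ, ð, n, p, ɡ, l/.
Then [+labial] leaves /m, v, p/.

m, v, p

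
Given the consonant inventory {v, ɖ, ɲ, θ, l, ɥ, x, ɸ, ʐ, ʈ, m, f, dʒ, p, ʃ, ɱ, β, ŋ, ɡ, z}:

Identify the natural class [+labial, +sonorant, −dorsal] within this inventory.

First, the [+labial] segments are /v, ɥ, ɸ, m, f, p, ɱ, β/.
Intersecting with [+sonorant] gives /ɥ, m, ɱ/.
Then [−dorsal] leaves /m, ɱ/.

m, ɱ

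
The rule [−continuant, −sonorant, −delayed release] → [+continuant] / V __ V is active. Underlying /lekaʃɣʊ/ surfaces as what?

[lexaʃɣʊ]

The only segment in the rule's environment that also matches [−continuant, −sonorant, −delayed release] is /k/. Applying [+continuant] turns the voiceless velar stop into /x/ (voiceless velar fricative), giving [lexaʃɣʊ].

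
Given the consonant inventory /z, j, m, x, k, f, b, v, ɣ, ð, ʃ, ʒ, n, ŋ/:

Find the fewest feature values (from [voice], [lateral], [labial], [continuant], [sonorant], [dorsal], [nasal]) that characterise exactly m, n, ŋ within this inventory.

The target set is precisely the extension of [+nasal] in this inventory.

[+nasal]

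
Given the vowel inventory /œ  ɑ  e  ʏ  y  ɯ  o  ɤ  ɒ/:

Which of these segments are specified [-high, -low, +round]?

Checking each segment against [-high], [-low], [+round]: /œ/ (mid front rounded lax vowel), /o/ (mid back rounded tense vowel) satisfy every feature; every other segment in the inventory fails at least one.

œ, o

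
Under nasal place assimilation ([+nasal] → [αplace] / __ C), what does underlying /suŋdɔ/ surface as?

[sundɔ]

The only nasal preceding a consonant is /ŋ/ before /d/. /d/ is [+coronal], so /ŋ/ → /n/, giving [sundɔ].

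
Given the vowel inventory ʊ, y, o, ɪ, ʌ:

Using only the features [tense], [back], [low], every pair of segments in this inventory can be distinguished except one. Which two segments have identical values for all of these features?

ʌ, ʊ

Both /ʌ/ and /ʊ/ are [−tense], [+back], [−low]. Since the list omits [labial], [round] and [high] — which do distinguish the mid back unrounded lax vowel from the high back rounded lax vowel — this pair collapses; all other pairs remain distinct.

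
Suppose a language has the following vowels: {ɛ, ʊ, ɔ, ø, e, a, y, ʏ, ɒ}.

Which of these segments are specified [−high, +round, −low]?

ɔ, ø

Checking each segment against [−high], [+round], [−low]: /ɔ/ (mid back rounded lax vowel), /ø/ (mid front rounded tense vowel) satisfy every feature; every other segment in the inventory fails at least one.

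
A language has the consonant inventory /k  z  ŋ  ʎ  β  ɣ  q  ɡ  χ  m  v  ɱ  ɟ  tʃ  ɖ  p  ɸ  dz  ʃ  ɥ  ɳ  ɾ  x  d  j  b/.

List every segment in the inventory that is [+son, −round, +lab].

First, the [+sonorant] segments are /ŋ, ʎ, m, ɱ, ɥ, ɳ, ɾ, j/.
Of those, [−round] gives /ŋ, ʎ, m, ɱ, ɳ, ɾ, j/.
Intersecting with [+labial] leaves /m, ɱ/.

m, ɱ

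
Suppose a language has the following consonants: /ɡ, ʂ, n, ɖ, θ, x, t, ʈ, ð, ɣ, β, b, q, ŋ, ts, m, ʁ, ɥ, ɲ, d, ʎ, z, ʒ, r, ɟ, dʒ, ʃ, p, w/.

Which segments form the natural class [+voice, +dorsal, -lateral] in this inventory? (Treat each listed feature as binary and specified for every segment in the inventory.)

ɡ, ɣ, ŋ, ʁ, ɥ, ɲ, ɟ, w

Eliminate segments failing any feature: /ʂ, θ, x, t, ʈ, q, ts, ʃ, p/ are [-voice]; /n, ɖ, ð, β, b, m, d, z, ʒ, r, dʒ/ are [-dorsal]; /ʎ/ is [+lateral]. The remaining /ɡ, ɣ, ŋ, ʁ, ɥ, ɲ, ɟ, w/ satisfy [+voice], [+dorsal], [-lateral].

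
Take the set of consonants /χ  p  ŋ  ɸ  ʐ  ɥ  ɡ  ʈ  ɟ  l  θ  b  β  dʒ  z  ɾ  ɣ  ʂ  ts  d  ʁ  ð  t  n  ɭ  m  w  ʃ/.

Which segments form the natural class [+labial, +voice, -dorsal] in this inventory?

b, β, m

The [+labial] segments are /p, ɸ, ɥ, b, β, m, w/.
Of those, [+voice] gives /ɥ, b, β, m, w/.
Then [-dorsal] leaves /b, β, m/.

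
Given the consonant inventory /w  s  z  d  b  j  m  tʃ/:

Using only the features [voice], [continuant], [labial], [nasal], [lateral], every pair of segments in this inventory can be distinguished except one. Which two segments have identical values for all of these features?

On the given features, /j/ and /z/ have an identical profile: [+voice], [+continuant], [−labial], [−nasal], [−lateral]. No other two segments in the inventory coincide on all 5 features. (They do differ in [sonorant], [strident] and [dorsal], which are not among the given features.)

j, z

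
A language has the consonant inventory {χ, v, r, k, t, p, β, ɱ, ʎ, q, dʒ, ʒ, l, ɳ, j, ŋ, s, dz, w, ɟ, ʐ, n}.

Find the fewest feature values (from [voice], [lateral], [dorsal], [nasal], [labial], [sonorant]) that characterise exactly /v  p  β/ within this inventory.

/v, p, β/ are all [−sonorant], [+labial], and no other segment in the inventory matches both values. Dropping any one of them over-generates: [+labial] alone would also admit /ɱ, w/; [−sonorant] alone would also admit /χ, k, t, q, …/. No other single listed feature picks out exactly this set either, so fewer than two features will not do.

[−sonorant, +labial]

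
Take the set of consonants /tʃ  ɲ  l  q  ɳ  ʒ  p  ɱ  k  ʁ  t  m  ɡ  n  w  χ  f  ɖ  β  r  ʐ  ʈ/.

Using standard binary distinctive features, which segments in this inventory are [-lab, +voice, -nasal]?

Among the inventory, the [-labial] segments are /tʃ, ɲ, l, q, ɳ, ʒ, k, ʁ, t, ɡ, n, χ, ɖ, r, ʐ, ʈ/.
Of those, [+voice] gives /ɲ, l, ɳ, ʒ, ʁ, ɡ, n, ɖ, r, ʐ/.
Of those, [-nasal] leaves /l, ʒ, ʁ, ɡ, ɖ, r, ʐ/.

l, ʒ, ʁ, ɡ, ɖ, r, ʐ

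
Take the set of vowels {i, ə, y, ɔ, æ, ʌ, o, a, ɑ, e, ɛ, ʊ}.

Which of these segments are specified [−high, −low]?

Checking each segment against [−high], [−low]: /ə/ (mid central vowel (schwa)), /ɔ/ (mid back rounded lax vowel), /ʌ/ (mid back unrounded lax vowel), /o/ (mid back rounded tense vowel), /e/ (mid front unrounded tense vowel), /ɛ/ (mid front unrounded lax vowel) satisfy every feature; every other segment in the inventory fails at least one.

ə, ɔ, ʌ, o, e, ɛ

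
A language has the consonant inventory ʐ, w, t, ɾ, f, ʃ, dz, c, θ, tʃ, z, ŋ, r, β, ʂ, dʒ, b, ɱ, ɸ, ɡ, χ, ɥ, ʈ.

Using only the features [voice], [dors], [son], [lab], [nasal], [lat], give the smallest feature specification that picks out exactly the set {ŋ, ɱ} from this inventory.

[+nasal]

The target set is precisely the extension of [+nasal] in this inventory.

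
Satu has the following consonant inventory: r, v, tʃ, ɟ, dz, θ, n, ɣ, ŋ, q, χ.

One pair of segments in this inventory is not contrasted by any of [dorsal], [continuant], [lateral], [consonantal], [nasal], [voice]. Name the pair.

r, v

/r/ (alveolar trill) and /v/ (voiced labiodental fricative) are both [−dorsal], [+continuant], [−lateral], [+consonantal], [−nasal], [+voice], so none of the listed features separates them. (They do differ in [sonorant], [labial] and [coronal], which are not among the given features.) Every other pair in the inventory differs on at least one listed feature.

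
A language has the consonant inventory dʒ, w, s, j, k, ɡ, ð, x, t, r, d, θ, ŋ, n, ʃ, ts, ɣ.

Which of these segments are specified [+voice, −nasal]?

dʒ, w, j, ɡ, ð, r, d, ɣ

Checking each segment against [+voice], [−nasal]: /dʒ/ (voiced postalveolar affricate), /w/ (labial-velar glide), /j/ (palatal glide), /ɡ/ (voiced velar stop), /ð/ (voiced dental fricative), /r/ (alveolar trill), among others, satisfy every feature; every other segment in the inventory fails at least one.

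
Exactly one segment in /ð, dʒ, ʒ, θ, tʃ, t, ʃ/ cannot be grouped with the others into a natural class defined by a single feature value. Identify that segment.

t

The remaining segments after removing /t/ share [+distributed]; /t/ (voiceless alveolar stop) is [−distributed]. For every other candidate removal, the leftover set fails to share any single feature value that the removed segment lacks.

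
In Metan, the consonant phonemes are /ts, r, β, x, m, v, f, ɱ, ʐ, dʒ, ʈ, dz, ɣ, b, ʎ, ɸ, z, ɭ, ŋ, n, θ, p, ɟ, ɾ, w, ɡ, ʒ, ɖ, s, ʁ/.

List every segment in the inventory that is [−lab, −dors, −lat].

ts, r, ʐ, dʒ, ʈ, dz, z, n, θ, ɾ, ʒ, ɖ, s

First, the [−labial] segments are /ts, r, x, ʐ, dʒ, ʈ, dz, ɣ, ʎ, z, ɭ, ŋ, n, θ, ɟ, ɾ, ɡ, ʒ, ɖ, s, ʁ/.
Intersecting with [−dorsal] gives /ts, r, ʐ, dʒ, ʈ, dz, z, ɭ, n, θ, ɾ, ʒ, ɖ, s/.
Of those, [−lateral] leaves /ts, r, ʐ, dʒ, ʈ, dz, z, n, θ, ɾ, ʒ, ɖ, s/.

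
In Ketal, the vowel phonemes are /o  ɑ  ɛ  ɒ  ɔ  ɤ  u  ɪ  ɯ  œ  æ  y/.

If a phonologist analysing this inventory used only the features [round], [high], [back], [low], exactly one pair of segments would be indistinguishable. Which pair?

Both /o/ and /ɔ/ are [+round], [-high], [+back], [-low]. Since the list omits [tense] — which does distinguish the mid back rounded tense vowel from the mid back rounded lax vowel — this pair collapses; all other pairs remain distinct.

o, ɔ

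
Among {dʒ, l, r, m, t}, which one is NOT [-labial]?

m

Every segment except /m/ is [-labial]. /m/ (bilabial nasal) is [+labial], so it is the exception.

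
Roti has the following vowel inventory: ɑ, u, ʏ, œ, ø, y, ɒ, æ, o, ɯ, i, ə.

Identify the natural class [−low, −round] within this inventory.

ɯ, i, ə

Eliminate segments failing any feature: /ɑ, ɒ, æ/ are [+low]; /u, ʏ, œ, ø, y, o/ are [+round]. The remaining /ɯ, i, ə/ satisfy [−low], [−round].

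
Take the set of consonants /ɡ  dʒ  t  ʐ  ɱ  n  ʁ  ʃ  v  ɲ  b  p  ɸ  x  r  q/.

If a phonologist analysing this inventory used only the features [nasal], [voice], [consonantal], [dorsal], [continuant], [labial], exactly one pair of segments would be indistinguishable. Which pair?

Both /r/ and /ʐ/ are [−nasal], [+voice], [+consonantal], [−dorsal], [+continuant], [−labial]. Since the list omits [sonorant], [strident] and [anterior] — which do distinguish the alveolar trill from the voiced retroflex fricative — this pair collapses; all other pairs remain distinct.

r, ʐ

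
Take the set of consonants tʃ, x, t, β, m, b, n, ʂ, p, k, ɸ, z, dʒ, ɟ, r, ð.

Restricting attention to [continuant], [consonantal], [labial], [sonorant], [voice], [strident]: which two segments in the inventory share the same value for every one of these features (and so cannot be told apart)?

Both /t/ and /k/ are [−continuant], [+consonantal], [−labial], [−sonorant], [−voice], [−strident]. Since the list omits [coronal] and [dorsal] — which do distinguish the voiceless alveolar stop from the voiceless velar stop — this pair collapses; all other pairs remain distinct.

t, k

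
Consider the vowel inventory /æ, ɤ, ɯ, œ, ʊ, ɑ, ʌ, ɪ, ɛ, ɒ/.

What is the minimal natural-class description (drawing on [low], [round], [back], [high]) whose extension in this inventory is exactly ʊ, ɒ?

[+back, +round]

The class [+back], [+round] has exactly /ʊ, ɒ/ as its extension in this inventory. No smaller conjunction from the listed features achieves this: [+round] alone would also admit /œ/; [+back] alone would also admit /ɤ, ɯ, ɑ, ʌ/; and checking the remaining single features turns up none with this extension.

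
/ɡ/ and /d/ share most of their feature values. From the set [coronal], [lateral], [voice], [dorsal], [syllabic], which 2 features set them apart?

[coronal], [dorsal]

/ɡ/ is the voiced velar stop and /d/ is the voiced alveolar stop. Both are [−lateral], [+voice], [−syllabic]. /ɡ/ is [−coronal] while /d/ is [+coronal]; /ɡ/ is [+dorsal] while /d/ is [−dorsal], so the distinguishing features are [coronal], [dorsal].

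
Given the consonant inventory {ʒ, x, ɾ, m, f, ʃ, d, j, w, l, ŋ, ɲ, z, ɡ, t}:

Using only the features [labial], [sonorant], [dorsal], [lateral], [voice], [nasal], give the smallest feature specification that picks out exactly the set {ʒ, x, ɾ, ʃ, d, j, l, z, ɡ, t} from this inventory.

[−nasal, −labial]

Every target segment is [−nasal], [−labial]; each remaining inventory member fails at least one of these. Each conjunct is needed — [−labial] alone would also admit /ŋ, ɲ/; [−nasal] alone would also admit /f, w/ — and no other single listed feature has exactly this extension, so two is the minimum.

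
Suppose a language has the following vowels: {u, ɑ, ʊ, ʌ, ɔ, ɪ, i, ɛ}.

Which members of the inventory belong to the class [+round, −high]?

Eliminate segments failing any feature: /u, ʊ/ are [+high]; /ɑ, ʌ, ɪ, i, ɛ/ are [−round]. The remaining /ɔ/ satisfy [+round], [−high].

ɔ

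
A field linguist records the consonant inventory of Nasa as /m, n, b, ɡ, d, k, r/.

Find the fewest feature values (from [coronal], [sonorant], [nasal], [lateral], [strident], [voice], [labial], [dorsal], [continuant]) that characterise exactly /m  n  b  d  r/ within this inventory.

[−dorsal]

/m, n, b, d, r/ are exactly the [−dorsal] segments in the inventory, so a single feature suffices.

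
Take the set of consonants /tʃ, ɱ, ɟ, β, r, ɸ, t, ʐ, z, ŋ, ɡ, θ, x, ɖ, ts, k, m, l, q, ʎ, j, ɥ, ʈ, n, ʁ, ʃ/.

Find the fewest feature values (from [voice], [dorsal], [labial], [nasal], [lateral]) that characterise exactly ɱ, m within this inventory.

/ɱ, m/ are all [+nasal], [+labial], and no other segment in the inventory matches both values. Dropping any one of them over-generates: [+labial] alone would also admit /β, ɸ, ɥ/; [+nasal] alone would also admit /ŋ, n/. No other single listed feature picks out exactly this set either, so fewer than two features will not do.

[+nasal, +labial]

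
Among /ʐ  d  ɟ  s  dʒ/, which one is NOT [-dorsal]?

Every segment except /ɟ/ is [-dorsal]. /ɟ/ (voiced palatal stop) is [+dorsal], so it is the exception.

ɟ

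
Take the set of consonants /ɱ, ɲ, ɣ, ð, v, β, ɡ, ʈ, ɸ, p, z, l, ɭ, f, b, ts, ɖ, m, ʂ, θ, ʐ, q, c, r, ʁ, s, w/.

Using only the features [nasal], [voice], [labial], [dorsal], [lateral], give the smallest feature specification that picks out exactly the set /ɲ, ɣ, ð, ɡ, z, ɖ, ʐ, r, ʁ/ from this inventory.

/ɲ, ɣ, ð, ɡ, z, ɖ, ʐ, r, ʁ/ are all [+voice], [-lateral], [-labial], and no other segment in the inventory matches all three values. Dropping any one of them over-generates: [-lateral, -labial] alone would also admit /ʈ, ts, ʂ, θ, …/; [+voice, -labial] alone would also admit /l, ɭ/; [+voice, -lateral] alone would also admit /ɱ, v, β, b, …/. No other combination of two listed features picks out exactly this set either, so fewer than three features will not do.

[+voice, -lateral, -labial]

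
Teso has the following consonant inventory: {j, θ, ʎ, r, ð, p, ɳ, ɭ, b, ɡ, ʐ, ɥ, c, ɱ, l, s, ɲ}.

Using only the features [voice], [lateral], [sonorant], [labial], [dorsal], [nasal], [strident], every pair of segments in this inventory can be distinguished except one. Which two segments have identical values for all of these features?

On the given features, /ɭ/ and /l/ have an identical profile: [+voice], [+lateral], [+sonorant], [−labial], [−dorsal], [−nasal], [−strident]. No other two segments in the inventory coincide on all 7 features. (They do differ in [anterior], which is not among the given features.)

ɭ, l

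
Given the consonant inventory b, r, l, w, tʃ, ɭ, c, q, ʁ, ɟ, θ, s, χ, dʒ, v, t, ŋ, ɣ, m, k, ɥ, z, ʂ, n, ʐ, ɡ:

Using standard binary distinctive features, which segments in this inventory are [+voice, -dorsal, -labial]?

r, l, ɭ, dʒ, z, n, ʐ

Eliminate segments failing any feature: /b, v, m/ are [+labial]; /w, ʁ, ɟ, ŋ, ɣ, ɥ, ɡ/ are [+dorsal]; /tʃ, c, q, θ, s, χ, t, k, ʂ/ are [-voice]. The remaining /r, l, ɭ, dʒ, z, n, ʐ/ satisfy [+voice], [-dorsal], [-labial].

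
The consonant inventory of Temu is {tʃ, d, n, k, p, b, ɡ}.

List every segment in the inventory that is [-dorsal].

tʃ, d, n, p, b

The feature [dorsal] marks segments articulated with the tongue body. In this inventory /tʃ, d, n, p, b/ lack that property, so they are [-dorsal]; /k, ɡ/ are [+dorsal].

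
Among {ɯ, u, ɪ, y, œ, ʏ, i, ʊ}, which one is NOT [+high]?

/œ/ is the mid front rounded lax vowel, which is [−high]; the rest — /ʊ, ɪ, u, ʏ, ɯ, i, y/ — are [+high].

œ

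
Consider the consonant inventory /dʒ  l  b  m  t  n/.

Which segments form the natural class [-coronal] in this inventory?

The [-coronal] segments here are /b, m/; the remaining /dʒ, l, t, n/ are [+coronal].

b, m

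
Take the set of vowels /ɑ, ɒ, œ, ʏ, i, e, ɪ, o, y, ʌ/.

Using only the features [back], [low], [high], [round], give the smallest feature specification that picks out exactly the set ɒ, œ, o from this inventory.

[−high, +round]

/ɒ, œ, o/ are all [−high], [+round], and no other segment in the inventory matches both values. Dropping any one of them over-generates: [+round] alone would also admit /ʏ, y/; [−high] alone would also admit /ɑ, e, ʌ/. No other single listed feature picks out exactly this set either, so fewer than two features will not do.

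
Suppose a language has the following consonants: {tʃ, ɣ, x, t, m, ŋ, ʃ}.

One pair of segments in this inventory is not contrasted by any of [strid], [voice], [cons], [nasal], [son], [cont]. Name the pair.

Both /m/ and /ŋ/ are [−strident], [+voice], [+consonantal], [+nasal], [+sonorant], [−continuant]. Since the list omits [labial] and [dorsal] — which do distinguish the bilabial nasal from the velar nasal — this pair collapses; all other pairs remain distinct.

m, ŋ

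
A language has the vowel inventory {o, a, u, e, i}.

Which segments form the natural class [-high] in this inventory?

The [-high] segments here are /o, a, e/; the remaining /u, i/ are [+high].

o, a, e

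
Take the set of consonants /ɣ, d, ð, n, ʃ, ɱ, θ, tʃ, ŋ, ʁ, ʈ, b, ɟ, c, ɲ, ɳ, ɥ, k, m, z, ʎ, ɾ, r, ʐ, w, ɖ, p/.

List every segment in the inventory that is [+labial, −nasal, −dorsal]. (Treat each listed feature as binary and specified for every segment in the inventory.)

The [+labial] segments are /ɱ, b, ɥ, m, w, p/.
Then [−nasal] gives /b, ɥ, w, p/.
Within that set, [−dorsal] leaves /b, p/.

b, p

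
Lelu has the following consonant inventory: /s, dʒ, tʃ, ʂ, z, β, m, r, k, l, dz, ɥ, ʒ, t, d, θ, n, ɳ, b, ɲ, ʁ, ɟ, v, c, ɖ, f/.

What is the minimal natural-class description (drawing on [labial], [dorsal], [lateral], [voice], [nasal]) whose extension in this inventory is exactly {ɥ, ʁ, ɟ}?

The class [+voice], [-nasal], [+dorsal] has exactly /ɥ, ʁ, ɟ/ as its extension in this inventory. No smaller conjunction from the listed features achieves this: [-nasal, +dorsal] alone would also admit /k, c/; [+voice, +dorsal] alone would also admit /ɲ/; [+voice, -nasal] alone would also admit /dʒ, z, β, r, …/; and checking the remaining two-feature bundles turns up none with this extension.

[+voice, -nasal, +dorsal]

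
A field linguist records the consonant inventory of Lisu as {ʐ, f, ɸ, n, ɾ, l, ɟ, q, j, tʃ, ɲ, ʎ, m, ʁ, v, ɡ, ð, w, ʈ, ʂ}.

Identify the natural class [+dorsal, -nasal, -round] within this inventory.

First, the [+dorsal] segments are /ɟ, q, j, ɲ, ʎ, ʁ, ɡ, w/.
Of those, [-nasal] gives /ɟ, q, j, ʎ, ʁ, ɡ, w/.
Intersecting with [-round] leaves /ɟ, q, j, ʎ, ʁ, ɡ/.

ɟ, q, j, ʎ, ʁ, ɡ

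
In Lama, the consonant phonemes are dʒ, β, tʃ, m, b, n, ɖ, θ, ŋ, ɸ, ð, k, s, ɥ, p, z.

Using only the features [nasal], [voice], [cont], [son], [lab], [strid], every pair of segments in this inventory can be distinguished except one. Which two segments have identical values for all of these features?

n, ŋ

Both /n/ and /ŋ/ are [+nasal], [+voice], [−continuant], [+sonorant], [−labial], [−strident]. Since the list omits [coronal] and [dorsal] — which do distinguish the alveolar nasal from the velar nasal — this pair collapses; all other pairs remain distinct.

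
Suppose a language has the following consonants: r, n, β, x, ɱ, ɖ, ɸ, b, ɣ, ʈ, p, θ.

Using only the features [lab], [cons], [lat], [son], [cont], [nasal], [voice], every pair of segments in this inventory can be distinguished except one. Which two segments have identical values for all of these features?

θ, x

Both /θ/ and /x/ are [−labial], [+consonantal], [−lateral], [−sonorant], [+continuant], [−nasal], [−voice]. Since the list omits [coronal] and [dorsal] — which do distinguish the voiceless dental fricative from the voiceless velar fricative — this pair collapses; all other pairs remain distinct.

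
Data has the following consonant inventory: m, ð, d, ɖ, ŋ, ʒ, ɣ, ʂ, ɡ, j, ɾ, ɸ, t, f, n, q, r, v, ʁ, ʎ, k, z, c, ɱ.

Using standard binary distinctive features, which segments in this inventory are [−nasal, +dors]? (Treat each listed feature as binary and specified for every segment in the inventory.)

Eliminate segments failing any feature: /m, ŋ, n, ɱ/ are [+nasal]; /ð, d, ɖ, ʒ, ʂ, ɾ, ɸ, t, f, r, v, z/ are [−dorsal]. The remaining /ɣ, ɡ, j, q, ʁ, ʎ, k, c/ satisfy [−nasal], [+dorsal].

ɣ, ɡ, j, q, ʁ, ʎ, k, c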